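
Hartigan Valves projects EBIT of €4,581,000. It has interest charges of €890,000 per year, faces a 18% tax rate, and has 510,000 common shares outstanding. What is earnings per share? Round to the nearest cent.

Pre-tax income = €4,581,000 − €890,000.00 = €3,691,000.00.
After tax at 18%: net income = €3,691,000.00 × 0.82 = €3,026,620.00.
Per share: €3,026,620.00 / 510,000 shares = €5.93.

€5.93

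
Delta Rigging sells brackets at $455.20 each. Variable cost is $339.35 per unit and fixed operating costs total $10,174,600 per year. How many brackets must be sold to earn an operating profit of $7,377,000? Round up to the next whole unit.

Each unit contributes $455.20 − $339.35 = $115.85.
Required volume = (fixed costs + target profit) ÷ CM = ($10,174,600 + $7,377,000) ÷ $115.85 = 151,502.81, so 151,503 brackets.

151,503 brackets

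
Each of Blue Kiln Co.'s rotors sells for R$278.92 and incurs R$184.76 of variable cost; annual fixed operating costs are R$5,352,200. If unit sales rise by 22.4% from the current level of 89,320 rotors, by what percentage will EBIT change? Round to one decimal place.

Total contribution margin = 89,320 × R$94.16 = R$8,410,371.20.
Operating income = contribution − fixed costs = R$8,410,371.20 − R$5,352,200 = R$3,058,171.20.
DOL = contribution ÷ EBIT = R$8,410,371.20 ÷ R$3,058,171.20 = 2.7501.
Operating income changes by 2.7501 × +22.4% = +61.6%.

+61.6%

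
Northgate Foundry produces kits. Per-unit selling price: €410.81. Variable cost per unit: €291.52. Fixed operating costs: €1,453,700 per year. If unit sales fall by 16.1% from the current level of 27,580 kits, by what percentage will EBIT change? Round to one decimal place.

-28.8%

Total contribution margin = 27,580 × €119.29 = €3,290,018.20.
Subtracting fixed costs: EBIT = €3,290,018.20 − €1,453,700 = €1,836,318.20.
So DOL = total CM / EBIT = €3,290,018.20 / €1,836,318.20 = 1.7916.
%ΔEBIT = DOL × %ΔSales = 1.7916 × -16.1% = -28.8%.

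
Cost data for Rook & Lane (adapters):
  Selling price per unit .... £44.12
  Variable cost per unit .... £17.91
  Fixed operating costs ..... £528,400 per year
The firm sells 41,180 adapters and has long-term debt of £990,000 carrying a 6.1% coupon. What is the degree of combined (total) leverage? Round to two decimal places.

2.20

Contribution at this volume is 41,180 × £26.21 = £1,079,327.80.
Subtracting fixed costs: EBIT = £1,079,327.80 − £528,400 = £550,927.80. Interest = £60,390.00, so EBIT − I = £490,537.80.
Degree of total leverage = total CM / (EBIT − interest) = £1,079,327.80 / £490,537.80 = 2.2003.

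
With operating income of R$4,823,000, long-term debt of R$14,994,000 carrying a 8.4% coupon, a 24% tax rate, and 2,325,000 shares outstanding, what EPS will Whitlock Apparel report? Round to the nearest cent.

Interest = R$1,259,496.00, so EBT = R$4,823,000 − R$1,259,496.00 = R$3,563,504.00.
After tax at 24%: net income = R$3,563,504.00 × 0.76 = R$2,708,263.04.
EPS = R$2,708,263.04 ÷ 2,325,000 = R$1.16.

R$1.16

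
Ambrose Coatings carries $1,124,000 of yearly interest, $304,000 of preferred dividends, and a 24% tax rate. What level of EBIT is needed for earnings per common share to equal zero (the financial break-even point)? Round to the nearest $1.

Grossing the preferred dividend up to pre-tax terms: $304,000 / (1 − 0.24) = $400,000.00.
EPS = 0 when EBIT covers interest plus the pre-tax preferred burden: $1,124,000 + $400,000.00 = $1,524,000.00.

$1,524,000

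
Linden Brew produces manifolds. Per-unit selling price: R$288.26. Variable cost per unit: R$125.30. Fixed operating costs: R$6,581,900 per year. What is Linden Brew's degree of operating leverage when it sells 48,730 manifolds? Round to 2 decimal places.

5.84

Total contribution margin = 48,730 × R$162.96 = R$7,941,040.80.
EBIT = R$7,941,040.80 − R$6,581,900 = R$1,359,140.80.
So DOL = total CM / EBIT = R$7,941,040.80 / R$1,359,140.80 = 5.8427.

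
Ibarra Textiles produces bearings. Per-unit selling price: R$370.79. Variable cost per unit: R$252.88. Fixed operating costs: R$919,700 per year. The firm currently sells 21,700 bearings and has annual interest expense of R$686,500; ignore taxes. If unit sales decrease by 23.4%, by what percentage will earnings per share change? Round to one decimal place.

-62.9%

Contribution at this volume is 21,700 × R$117.91 = R$2,558,647.00.
EBIT = R$2,558,647.00 − R$919,700 = R$1,638,947.00.
After interest of R$686,500.00, pre-tax earnings = R$952,447.00.
Degree of combined leverage = contribution ÷ (EBIT − I) = R$2,558,647.00 ÷ R$952,447.00 = 2.6864.
EPS therefore changes by 2.6864 × (-23.4%) = -62.9%.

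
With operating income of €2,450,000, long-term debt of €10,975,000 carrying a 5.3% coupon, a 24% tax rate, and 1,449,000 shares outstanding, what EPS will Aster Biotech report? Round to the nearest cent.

Pre-tax income = €2,450,000 − €581,675.00 = €1,868,325.00.
Net income = €1,868,325.00 × (1 − 0.24) = €1,419,927.00.
EPS = €1,419,927.00 ÷ 1,449,000 = €0.98.

€0.98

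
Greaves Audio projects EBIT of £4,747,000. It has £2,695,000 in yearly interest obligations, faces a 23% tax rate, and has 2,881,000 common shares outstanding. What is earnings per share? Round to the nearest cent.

Pre-tax income = £4,747,000 − £2,695,000.00 = £2,052,000.00.
Net income = £2,052,000.00 × (1 − 0.23) = £1,580,040.00.
Per share: £1,580,040.00 / 2,881,000 shares = £0.55.

£0.55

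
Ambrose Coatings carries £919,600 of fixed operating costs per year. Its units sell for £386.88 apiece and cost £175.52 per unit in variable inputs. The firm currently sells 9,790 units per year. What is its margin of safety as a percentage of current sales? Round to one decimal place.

55.6%

Contribution margin per unit = £386.88 − £175.52 = £211.36. Break-even units = £919,600 ÷ £211.36 = 4,350.87; break-even revenue = 4,350.87 × £386.88 = £1,683,264.80.
Current sales = 9,790 × £386.88 = £3,787,555.20.
Margin of safety = (£3,787,555.20 − £1,683,264.80) ÷ £3,787,555.20 = 55.6%.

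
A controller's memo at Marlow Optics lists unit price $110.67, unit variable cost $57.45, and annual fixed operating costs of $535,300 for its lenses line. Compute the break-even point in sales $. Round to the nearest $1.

$1,113,146

CM per unit = $110.67 − $57.45 = $53.22; CM ratio = $53.22 / $110.67 = 0.4809.
Break-even revenue = fixed costs × price ÷ CM = $535,300 × $110.67 ÷ $53.22 = $1,113,146.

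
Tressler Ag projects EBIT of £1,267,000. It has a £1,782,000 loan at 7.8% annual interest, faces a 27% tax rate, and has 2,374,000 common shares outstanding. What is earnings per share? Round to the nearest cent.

£0.35

Pre-tax income = £1,267,000 − £138,996.00 = £1,128,004.00.
After tax at 27%: net income = £1,128,004.00 × 0.73 = £823,442.92.
EPS = £823,442.92 ÷ 2,374,000 = £0.35.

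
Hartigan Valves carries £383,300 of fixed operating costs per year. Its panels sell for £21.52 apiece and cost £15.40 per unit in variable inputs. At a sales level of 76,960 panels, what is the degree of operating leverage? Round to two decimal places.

At 76,960 units, contribution = 76,960 × £6.12 = £470,995.20.
Operating income = contribution − fixed costs = £470,995.20 − £383,300 = £87,695.20.
Degree of operating leverage = £470,995.20 / £87,695.20 = 5.3708.

5.37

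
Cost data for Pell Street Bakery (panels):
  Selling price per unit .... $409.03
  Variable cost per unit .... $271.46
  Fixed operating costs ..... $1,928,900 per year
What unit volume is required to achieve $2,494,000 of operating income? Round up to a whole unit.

32,151 panels

Unit CM = price − variable cost = $409.03 − $271.46 = $137.57.
Required volume = (fixed costs + target profit) ÷ CM = ($1,928,900 + $2,494,000) ÷ $137.57 = 32,150.18, so 32,151 panels.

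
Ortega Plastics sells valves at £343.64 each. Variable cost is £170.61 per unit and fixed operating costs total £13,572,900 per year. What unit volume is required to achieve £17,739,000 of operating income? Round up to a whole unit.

180,963 valves

Unit CM = price − variable cost = £343.64 − £170.61 = £173.03.
Units = (FC + target) / CM = (£13,572,900 + £17,739,000) / £173.03 = 180,962.26, so 180,963 valves.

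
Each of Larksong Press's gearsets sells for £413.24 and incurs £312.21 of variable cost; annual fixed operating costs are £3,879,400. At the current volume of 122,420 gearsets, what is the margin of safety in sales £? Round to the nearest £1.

Each unit contributes £413.24 − £312.21 = £101.03. Break-even units = £3,879,400 ÷ £101.03 = 38,398.50; break-even revenue = 38,398.50 × £413.24 = £15,867,794.28.
Current sales = 122,420 × £413.24 = £50,588,840.80.
Margin of safety = £50,588,840.80 − £15,867,794.28 = £34,721,047.

£34,721,047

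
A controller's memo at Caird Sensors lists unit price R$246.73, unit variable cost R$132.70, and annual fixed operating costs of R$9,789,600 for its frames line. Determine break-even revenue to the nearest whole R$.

R$21,182,040

CM per unit = R$246.73 − R$132.70 = R$114.03; CM ratio = R$114.03 / R$246.73 = 0.4622.
Break-even sales = FC ÷ CM ratio = R$9,789,600 × R$246.73 / R$114.03 = R$21,182,040.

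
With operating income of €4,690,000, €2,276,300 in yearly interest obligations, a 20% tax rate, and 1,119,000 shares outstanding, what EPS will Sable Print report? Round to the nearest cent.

Pre-tax income = €4,690,000 − €2,276,300.00 = €2,413,700.00.
Net income = €2,413,700.00 × (1 − 0.20) = €1,930,960.00.
EPS = €1,930,960.00 ÷ 1,119,000 = €1.73.

€1.73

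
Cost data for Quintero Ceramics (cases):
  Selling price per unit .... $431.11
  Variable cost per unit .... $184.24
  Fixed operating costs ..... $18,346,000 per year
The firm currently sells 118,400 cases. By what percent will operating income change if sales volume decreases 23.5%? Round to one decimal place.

-63.1%

Total contribution margin = 118,400 × $246.87 = $29,229,408.00.
EBIT = $29,229,408.00 − $18,346,000 = $10,883,408.00.
So DOL = total CM / EBIT = $29,229,408.00 / $10,883,408.00 = 2.6857.
%ΔEBIT = DOL × %ΔSales = 2.6857 × -23.5% = -63.1%.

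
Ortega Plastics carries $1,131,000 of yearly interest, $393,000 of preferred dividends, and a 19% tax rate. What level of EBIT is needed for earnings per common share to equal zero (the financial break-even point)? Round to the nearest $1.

$1,616,185

Grossing the preferred dividend up to pre-tax terms: $393,000 / (1 − 0.19) = $485,185.19.
Financial break-even EBIT = interest + D_p ÷ (1 − t) = $1,131,000 + $485,185.19 = $1,616,185.19.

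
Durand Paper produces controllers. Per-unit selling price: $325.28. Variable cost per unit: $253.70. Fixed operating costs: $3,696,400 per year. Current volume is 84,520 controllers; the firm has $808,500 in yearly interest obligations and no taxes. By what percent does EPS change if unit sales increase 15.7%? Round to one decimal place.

+61.5%

Total contribution margin = 84,520 × $71.58 = $6,049,941.60.
Subtracting fixed costs: EBIT = $6,049,941.60 − $3,696,400 = $2,353,541.60.
Interest = $808,500.00, so EBIT − I = $1,545,041.60.
DCL = total CM / (EBIT − I) = $6,049,941.60 / $1,545,041.60 = 3.9157.
%ΔEPS = DCL × %ΔSales = 3.9157 × +15.7% = +61.5%.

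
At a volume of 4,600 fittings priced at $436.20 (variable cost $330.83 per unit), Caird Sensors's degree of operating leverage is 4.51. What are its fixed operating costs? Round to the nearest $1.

Total contribution margin = 4,600 × $105.37 = $484,702.00.
Since DOL = CM ÷ EBIT, EBIT = $484,702.00 ÷ 4.51 = $107,472.73.
And FC = contribution − EBIT = $484,702.00 − $107,472.73 = $377,229.

$377,229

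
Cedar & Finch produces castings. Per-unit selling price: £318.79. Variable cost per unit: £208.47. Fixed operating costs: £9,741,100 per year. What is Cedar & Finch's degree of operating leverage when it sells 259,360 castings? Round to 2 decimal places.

1.52

Total contribution margin = 259,360 × £110.32 = £28,612,595.20.
EBIT = £28,612,595.20 − £9,741,100 = £18,871,495.20.
So DOL = total CM / EBIT = £28,612,595.20 / £18,871,495.20 = 1.5162.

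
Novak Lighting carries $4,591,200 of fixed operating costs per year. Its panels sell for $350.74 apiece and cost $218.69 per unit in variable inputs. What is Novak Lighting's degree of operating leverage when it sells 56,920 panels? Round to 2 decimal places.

At 56,920 units, contribution = 56,920 × $132.05 = $7,516,286.00.
Subtracting fixed costs: EBIT = $7,516,286.00 − $4,591,200 = $2,925,086.00.
Degree of operating leverage = $7,516,286.00 / $2,925,086.00 = 2.5696.

2.57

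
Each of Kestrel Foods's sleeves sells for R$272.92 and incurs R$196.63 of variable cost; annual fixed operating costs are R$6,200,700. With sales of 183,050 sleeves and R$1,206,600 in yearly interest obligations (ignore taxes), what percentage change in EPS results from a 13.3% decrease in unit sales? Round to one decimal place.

Total contribution margin = 183,050 × R$76.29 = R$13,964,884.50.
Operating income = contribution − fixed costs = R$13,964,884.50 − R$6,200,700 = R$7,764,184.50.
Interest = R$1,206,600.00, so EBIT − I = R$6,557,584.50.
Degree of combined leverage = contribution ÷ (EBIT − I) = R$13,964,884.50 ÷ R$6,557,584.50 = 2.1296.
EPS therefore changes by 2.1296 × (-13.3%) = -28.3%.

-28.3%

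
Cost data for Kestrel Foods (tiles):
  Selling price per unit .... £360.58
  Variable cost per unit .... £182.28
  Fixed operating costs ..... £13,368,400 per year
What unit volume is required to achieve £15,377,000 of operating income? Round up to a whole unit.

161,220 tiles

Unit CM = price − variable cost = £360.58 − £182.28 = £178.30.
Need Q such that Q × £178.30 − £13,368,400 = £15,377,000, i.e. Q = £28,745,400 / £178.30 = 161,219.29 → 161,220.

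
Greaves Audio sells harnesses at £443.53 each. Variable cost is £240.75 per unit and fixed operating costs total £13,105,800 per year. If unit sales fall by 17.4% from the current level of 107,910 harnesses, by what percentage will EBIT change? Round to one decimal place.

Contribution at this volume is 107,910 × £202.78 = £21,881,989.80.
EBIT = £21,881,989.80 − £13,105,800 = £8,776,189.80.
DOL = contribution ÷ EBIT = £21,881,989.80 ÷ £8,776,189.80 = 2.4933.
Operating income changes by 2.4933 × -17.4% = -43.4%.

-43.4%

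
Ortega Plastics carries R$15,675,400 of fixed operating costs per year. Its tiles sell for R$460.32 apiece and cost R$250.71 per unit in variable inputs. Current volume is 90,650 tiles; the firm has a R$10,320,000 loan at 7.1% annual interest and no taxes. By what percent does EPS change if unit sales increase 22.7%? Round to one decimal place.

Contribution at this volume is 90,650 × R$209.61 = R$19,001,146.50.
EBIT = R$19,001,146.50 − R$15,675,400 = R$3,325,746.50.
Interest = R$732,720.00, so EBIT − I = R$2,593,026.50.
DCL = total CM / (EBIT − I) = R$19,001,146.50 / R$2,593,026.50 = 7.3278.
%ΔEPS = DCL × %ΔSales = 7.3278 × +22.7% = +166.3%.

+166.3%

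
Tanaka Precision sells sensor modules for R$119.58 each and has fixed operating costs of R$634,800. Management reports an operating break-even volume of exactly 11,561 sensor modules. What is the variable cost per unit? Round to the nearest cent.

At break-even, FC = Q × (P − VC), so P − VC = R$634,800 ÷ 11,561 = R$54.9087.
Hence VC = price − CM = R$119.58 − R$54.9087 = R$64.67.

R$64.67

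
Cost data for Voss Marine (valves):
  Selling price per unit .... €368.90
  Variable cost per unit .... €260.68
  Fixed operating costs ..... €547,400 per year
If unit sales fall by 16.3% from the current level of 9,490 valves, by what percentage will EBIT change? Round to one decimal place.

-34.9%

Contribution at this volume is 9,490 × €108.22 = €1,027,007.80.
Subtracting fixed costs: EBIT = €1,027,007.80 − €547,400 = €479,607.80.
DOL = contribution ÷ EBIT = €1,027,007.80 ÷ €479,607.80 = 2.1413.
%ΔEBIT = DOL × %ΔSales = 2.1413 × -16.3% = -34.9%.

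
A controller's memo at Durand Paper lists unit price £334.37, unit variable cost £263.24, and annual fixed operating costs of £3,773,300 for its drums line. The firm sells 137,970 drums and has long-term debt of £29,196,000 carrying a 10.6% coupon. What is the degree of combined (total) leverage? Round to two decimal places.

3.33

Contribution at this volume is 137,970 × £71.13 = £9,813,806.10.
Operating income = contribution − fixed costs = £9,813,806.10 − £3,773,300 = £6,040,506.10. Interest = £3,094,776.00.
DOL = £9,813,806.10 ÷ £6,040,506.10 = 1.6247; DFL = £6,040,506.10 ÷ £2,945,730.10 = 2.0506.
Combined leverage = 1.6247 × 2.0506 = 3.3316.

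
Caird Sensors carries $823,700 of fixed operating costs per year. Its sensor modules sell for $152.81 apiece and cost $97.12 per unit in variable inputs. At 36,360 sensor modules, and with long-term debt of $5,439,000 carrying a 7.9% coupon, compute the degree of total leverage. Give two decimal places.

Total contribution margin = 36,360 × $55.69 = $2,024,888.40.
EBIT = $2,024,888.40 − $823,700 = $1,201,188.40. Interest = $429,681.00, so EBIT − I = $771,507.40.
Degree of total leverage = total CM / (EBIT − interest) = $2,024,888.40 / $771,507.40 = 2.6246.

2.62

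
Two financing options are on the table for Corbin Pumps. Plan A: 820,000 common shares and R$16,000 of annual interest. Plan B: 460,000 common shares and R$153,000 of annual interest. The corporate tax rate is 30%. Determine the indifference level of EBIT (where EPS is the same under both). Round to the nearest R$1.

R$328,056

Set EPS_A = EPS_B: (EBIT − R$16,000)(1 − 0.30) ÷ 820,000 = (EBIT − R$153,000)(1 − 0.30) ÷ 460,000.
The (1 − t) factor cancels: (EBIT − 16,000) × 460,000 = (EBIT − 153,000) × 820,000.
EBIT × (820,000 − 460,000) = 153,000 × 820,000 − 16,000 × 460,000 = 118,100,000,000, so EBIT = 118,100,000,000 ÷ 360,000 = 328,055.56.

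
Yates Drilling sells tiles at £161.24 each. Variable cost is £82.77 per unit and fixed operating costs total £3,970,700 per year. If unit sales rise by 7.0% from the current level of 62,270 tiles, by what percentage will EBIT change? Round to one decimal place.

At 62,270 units, contribution = 62,270 × £78.47 = £4,886,326.90.
Subtracting fixed costs: EBIT = £4,886,326.90 − £3,970,700 = £915,626.90.
Degree of operating leverage = £4,886,326.90 / £915,626.90 = 5.3366.
Operating income changes by 5.3366 × +7.0% = +37.4%.

+37.4%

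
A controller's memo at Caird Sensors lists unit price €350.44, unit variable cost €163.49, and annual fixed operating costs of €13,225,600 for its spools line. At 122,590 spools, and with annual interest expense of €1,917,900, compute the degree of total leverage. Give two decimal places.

2.95

Total contribution margin = 122,590 × €186.95 = €22,918,200.50.
Subtracting fixed costs: EBIT = €22,918,200.50 − €13,225,600 = €9,692,600.50. Interest = €1,917,900.00.
DOL = €22,918,200.50 ÷ €9,692,600.50 = 2.3645; DFL = €9,692,600.50 ÷ €7,774,700.50 = 1.2467.
Combined leverage = 2.3645 × 1.2467 = 2.9478.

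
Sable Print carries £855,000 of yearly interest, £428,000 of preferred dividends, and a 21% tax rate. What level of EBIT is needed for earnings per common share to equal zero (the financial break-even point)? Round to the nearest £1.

£1,396,772

Grossing the preferred dividend up to pre-tax terms: £428,000 / (1 − 0.21) = £541,772.15.
Financial break-even EBIT = interest + D_p ÷ (1 − t) = £855,000 + £541,772.15 = £1,396,772.15.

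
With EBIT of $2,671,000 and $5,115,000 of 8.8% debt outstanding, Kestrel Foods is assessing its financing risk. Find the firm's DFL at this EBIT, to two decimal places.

Annual interest charges come to $450,120.00.
Degree of financial leverage = EBIT / (EBIT − interest) = $2,671,000 / $2,220,880.00 = 1.2027.

1.20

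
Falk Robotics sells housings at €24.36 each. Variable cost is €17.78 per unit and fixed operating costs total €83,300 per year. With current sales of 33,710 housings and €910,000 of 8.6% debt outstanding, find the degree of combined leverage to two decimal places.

3.68

At 33,710 units, contribution = 33,710 × €6.58 = €221,811.80.
Operating income = contribution − fixed costs = €221,811.80 − €83,300 = €138,511.80. Interest = €78,260.00, so EBIT − I = €60,251.80.
DCL = contribution ÷ (EBIT − I) = €221,811.80 ÷ €60,251.80 = 3.6814.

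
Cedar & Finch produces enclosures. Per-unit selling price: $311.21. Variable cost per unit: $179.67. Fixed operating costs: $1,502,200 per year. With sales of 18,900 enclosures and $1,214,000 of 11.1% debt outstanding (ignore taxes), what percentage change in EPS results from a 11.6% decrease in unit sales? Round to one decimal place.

Total contribution margin = 18,900 × $131.54 = $2,486,106.00.
EBIT = $2,486,106.00 − $1,502,200 = $983,906.00.
Interest = $134,754.00, so EBIT − I = $849,152.00.
Degree of combined leverage = contribution ÷ (EBIT − I) = $2,486,106.00 ÷ $849,152.00 = 2.9278.
%ΔEPS = DCL × %ΔSales = 2.9278 × -11.6% = -34.0%.

-34.0%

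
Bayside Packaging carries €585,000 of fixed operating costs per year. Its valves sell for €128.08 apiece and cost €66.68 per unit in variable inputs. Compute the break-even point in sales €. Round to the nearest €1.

€1,220,306

Contribution margin per unit = €128.08 − €66.68 = €61.40, a CM ratio of €61.40 ÷ €128.08 = 0.4794.
Break-even sales = FC ÷ CM ratio = €585,000 × €128.08 / €61.40 = €1,220,306.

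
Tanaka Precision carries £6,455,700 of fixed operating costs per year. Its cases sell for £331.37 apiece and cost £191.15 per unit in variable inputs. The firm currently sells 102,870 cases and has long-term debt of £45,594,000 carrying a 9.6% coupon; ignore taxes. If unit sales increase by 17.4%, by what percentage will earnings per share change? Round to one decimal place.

Contribution at this volume is 102,870 × £140.22 = £14,424,431.40.
Operating income = contribution − fixed costs = £14,424,431.40 − £6,455,700 = £7,968,731.40.
After interest of £4,377,024.00, pre-tax earnings = £3,591,707.40.
DCL = total CM / (EBIT − I) = £14,424,431.40 / £3,591,707.40 = 4.0160.
%ΔEPS = DCL × %ΔSales = 4.0160 × +17.4% = +69.9%.

+69.9%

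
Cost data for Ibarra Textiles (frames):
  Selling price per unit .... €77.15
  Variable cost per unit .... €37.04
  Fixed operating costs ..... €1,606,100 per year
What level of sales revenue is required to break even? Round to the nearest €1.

€3,089,270

Contribution margin per unit = €77.15 − €37.04 = €40.11, a CM ratio of €40.11 ÷ €77.15 = 0.5199.
Break-even revenue = fixed costs × price ÷ CM = €1,606,100 × €77.15 ÷ €40.11 = €3,089,270.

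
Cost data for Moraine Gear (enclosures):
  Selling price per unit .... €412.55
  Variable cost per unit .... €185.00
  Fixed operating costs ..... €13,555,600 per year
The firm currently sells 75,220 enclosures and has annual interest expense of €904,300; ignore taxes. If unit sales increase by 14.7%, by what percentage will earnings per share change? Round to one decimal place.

+94.7%

Total contribution margin = 75,220 × €227.55 = €17,116,311.00.
EBIT = €17,116,311.00 − €13,555,600 = €3,560,711.00.
Interest = €904,300.00, so EBIT − I = €2,656,411.00.
Degree of combined leverage = contribution ÷ (EBIT − I) = €17,116,311.00 ÷ €2,656,411.00 = 6.4434.
%ΔEPS = DCL × %ΔSales = 6.4434 × +14.7% = +94.7%.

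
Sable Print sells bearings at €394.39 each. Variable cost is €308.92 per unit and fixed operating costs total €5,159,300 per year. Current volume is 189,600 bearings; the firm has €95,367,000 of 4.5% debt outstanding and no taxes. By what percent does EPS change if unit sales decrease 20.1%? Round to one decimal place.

-48.2%

At 189,600 units, contribution = 189,600 × €85.47 = €16,205,112.00.
Operating income = contribution − fixed costs = €16,205,112.00 − €5,159,300 = €11,045,812.00.
After interest of €4,291,515.00, pre-tax earnings = €6,754,297.00.
Degree of combined leverage = contribution ÷ (EBIT − I) = €16,205,112.00 ÷ €6,754,297.00 = 2.3992.
EPS therefore changes by 2.3992 × (-20.1%) = -48.2%.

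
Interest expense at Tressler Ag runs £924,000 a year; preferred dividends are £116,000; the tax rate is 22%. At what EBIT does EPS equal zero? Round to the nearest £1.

£1,072,718

Grossing the preferred dividend up to pre-tax terms: £116,000 / (1 − 0.22) = £148,717.95.
EPS = 0 when EBIT covers interest plus the pre-tax preferred burden: £924,000 + £148,717.95 = £1,072,717.95.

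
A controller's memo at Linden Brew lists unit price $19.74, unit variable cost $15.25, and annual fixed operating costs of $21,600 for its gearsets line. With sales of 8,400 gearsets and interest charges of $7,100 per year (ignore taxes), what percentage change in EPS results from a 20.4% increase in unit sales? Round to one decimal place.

+85.3%

Contribution at this volume is 8,400 × $4.49 = $37,716.00.
Operating income = contribution − fixed costs = $37,716.00 − $21,600 = $16,116.00.
After interest of $7,100.00, pre-tax earnings = $9,016.00.
Degree of combined leverage = contribution ÷ (EBIT − I) = $37,716.00 ÷ $9,016.00 = 4.1832.
EPS therefore changes by 4.1832 × (+20.4%) = +85.3%.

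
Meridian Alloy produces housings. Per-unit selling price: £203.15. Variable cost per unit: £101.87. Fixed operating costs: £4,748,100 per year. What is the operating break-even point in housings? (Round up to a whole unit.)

Unit CM = price − variable cost = £203.15 − £101.87 = £101.28.
Break-even volume = fixed costs ÷ CM per unit = £4,748,100 ÷ £101.28 = 46,880.92, so 46,881 housings.

46,881 housings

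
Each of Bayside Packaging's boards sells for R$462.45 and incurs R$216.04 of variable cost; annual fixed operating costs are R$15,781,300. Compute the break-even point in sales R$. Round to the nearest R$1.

R$29,617,557

Contribution margin per unit = R$462.45 − R$216.04 = R$246.41, a CM ratio of R$246.41 ÷ R$462.45 = 0.5328.
Break-even sales = FC ÷ CM ratio = R$15,781,300 × R$462.45 / R$246.41 = R$29,617,557.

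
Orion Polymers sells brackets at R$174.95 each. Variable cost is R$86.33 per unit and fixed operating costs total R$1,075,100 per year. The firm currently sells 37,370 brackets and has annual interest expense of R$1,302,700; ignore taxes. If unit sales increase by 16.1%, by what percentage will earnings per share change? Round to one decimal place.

+57.1%

At 37,370 units, contribution = 37,370 × R$88.62 = R$3,311,729.40.
Operating income = contribution − fixed costs = R$3,311,729.40 − R$1,075,100 = R$2,236,629.40.
After interest of R$1,302,700.00, pre-tax earnings = R$933,929.40.
DCL = total CM / (EBIT − I) = R$3,311,729.40 / R$933,929.40 = 3.5460.
EPS therefore changes by 3.5460 × (+16.1%) = +57.1%.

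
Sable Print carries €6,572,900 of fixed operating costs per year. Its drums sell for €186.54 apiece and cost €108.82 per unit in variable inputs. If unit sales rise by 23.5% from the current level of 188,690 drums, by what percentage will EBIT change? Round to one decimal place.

+42.6%

At 188,690 units, contribution = 188,690 × €77.72 = €14,664,986.80.
Operating income = contribution − fixed costs = €14,664,986.80 − €6,572,900 = €8,092,086.80.
DOL = contribution ÷ EBIT = €14,664,986.80 ÷ €8,092,086.80 = 1.8123.
So EBIT moves 1.8123 × (+23.5%) = +42.6%.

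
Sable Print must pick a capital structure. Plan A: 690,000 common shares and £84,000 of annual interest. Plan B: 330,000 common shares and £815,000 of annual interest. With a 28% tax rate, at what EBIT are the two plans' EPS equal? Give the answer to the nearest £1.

Set EPS_A = EPS_B: (EBIT − £84,000)(1 − 0.28) ÷ 690,000 = (EBIT − £815,000)(1 − 0.28) ÷ 330,000.
The (1 − t) factor cancels: (EBIT − 84,000) × 330,000 = (EBIT − 815,000) × 690,000.
EBIT × (690,000 − 330,000) = 815,000 × 690,000 − 84,000 × 330,000 = 534,630,000,000, so EBIT = 534,630,000,000 ÷ 360,000 = 1,485,083.33.

£1,485,083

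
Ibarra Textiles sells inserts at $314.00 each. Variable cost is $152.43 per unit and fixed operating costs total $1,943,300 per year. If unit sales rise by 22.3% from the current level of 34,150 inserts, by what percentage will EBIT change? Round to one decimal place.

+34.4%

Total contribution margin = 34,150 × $161.57 = $5,517,615.50.
Operating income = contribution − fixed costs = $5,517,615.50 − $1,943,300 = $3,574,315.50.
So DOL = total CM / EBIT = $5,517,615.50 / $3,574,315.50 = 1.5437.
So EBIT moves 1.5437 × (+22.3%) = +34.4%.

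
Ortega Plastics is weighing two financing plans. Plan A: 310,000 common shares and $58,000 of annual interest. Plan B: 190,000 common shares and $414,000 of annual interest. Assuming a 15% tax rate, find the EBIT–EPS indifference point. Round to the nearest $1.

At indifference, (EBIT − 58,000)(1 − t)/310,000 = (EBIT − 414,000)(1 − t)/190,000.
The (1 − t) factor cancels: (EBIT − 58,000) × 190,000 = (EBIT − 414,000) × 310,000.
EBIT × (310,000 − 190,000) = 414,000 × 310,000 − 58,000 × 190,000 = 117,320,000,000, so EBIT = 117,320,000,000 ÷ 120,000 = 977,666.67.

$977,667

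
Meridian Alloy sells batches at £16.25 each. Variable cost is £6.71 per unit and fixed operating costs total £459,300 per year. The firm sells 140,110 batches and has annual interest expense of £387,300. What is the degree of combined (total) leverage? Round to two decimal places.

2.73

Total contribution margin = 140,110 × £9.54 = £1,336,649.40.
Operating income = contribution − fixed costs = £1,336,649.40 − £459,300 = £877,349.40. Interest = £387,300.00, so EBIT − I = £490,049.40.
Degree of total leverage = total CM / (EBIT − interest) = £1,336,649.40 / £490,049.40 = 2.7276.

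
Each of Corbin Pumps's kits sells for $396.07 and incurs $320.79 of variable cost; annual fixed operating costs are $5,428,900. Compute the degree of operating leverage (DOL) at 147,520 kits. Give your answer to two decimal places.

Total contribution margin = 147,520 × $75.28 = $11,105,305.60.
Subtracting fixed costs: EBIT = $11,105,305.60 − $5,428,900 = $5,676,405.60.
So DOL = total CM / EBIT = $11,105,305.60 / $5,676,405.60 = 1.9564.

1.96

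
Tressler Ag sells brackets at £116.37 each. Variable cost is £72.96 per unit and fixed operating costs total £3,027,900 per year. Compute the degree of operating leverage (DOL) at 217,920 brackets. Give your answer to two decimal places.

1.47

At 217,920 units, contribution = 217,920 × £43.41 = £9,459,907.20.
EBIT = £9,459,907.20 − £3,027,900 = £6,432,007.20.
So DOL = total CM / EBIT = £9,459,907.20 / £6,432,007.20 = 1.4708.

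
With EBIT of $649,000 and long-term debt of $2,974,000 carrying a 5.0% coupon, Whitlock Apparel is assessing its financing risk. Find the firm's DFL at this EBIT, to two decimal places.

Annual interest charges come to $148,700.00.
DFL = EBIT ÷ (EBIT − I) = $649,000 ÷ ($649,000 − $148,700.00) = $649,000 ÷ $500,300.00 = 1.2972.

1.30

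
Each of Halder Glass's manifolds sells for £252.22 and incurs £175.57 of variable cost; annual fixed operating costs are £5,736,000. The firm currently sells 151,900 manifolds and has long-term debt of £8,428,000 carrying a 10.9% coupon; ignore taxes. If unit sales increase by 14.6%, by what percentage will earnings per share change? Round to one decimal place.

At 151,900 units, contribution = 151,900 × £76.65 = £11,643,135.00.
Subtracting fixed costs: EBIT = £11,643,135.00 − £5,736,000 = £5,907,135.00.
Interest = £918,652.00, so EBIT − I = £4,988,483.00.
DCL = total CM / (EBIT − I) = £11,643,135.00 / £4,988,483.00 = 2.3340.
%ΔEPS = DCL × %ΔSales = 2.3340 × +14.6% = +34.1%.

+34.1%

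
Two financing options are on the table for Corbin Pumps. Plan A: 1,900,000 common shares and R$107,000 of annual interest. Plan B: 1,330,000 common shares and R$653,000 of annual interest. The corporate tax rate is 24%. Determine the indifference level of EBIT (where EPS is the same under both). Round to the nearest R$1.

Set EPS_A = EPS_B: (EBIT − R$107,000)(1 − 0.24) ÷ 1,900,000 = (EBIT − R$653,000)(1 − 0.24) ÷ 1,330,000.
Cancelling (1 − t) and cross-multiplying: 1,330,000·(EBIT − 107,000) = 1,900,000·(EBIT − 653,000).
EBIT × (1,900,000 − 1,330,000) = 653,000 × 1,900,000 − 107,000 × 1,330,000 = 1,098,390,000,000, so EBIT = 1,098,390,000,000 ÷ 570,000 = 1,927,000.00.

R$1,927,000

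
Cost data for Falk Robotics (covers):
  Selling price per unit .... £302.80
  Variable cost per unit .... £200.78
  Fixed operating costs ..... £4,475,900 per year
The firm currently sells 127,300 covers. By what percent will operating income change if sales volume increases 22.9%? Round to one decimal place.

+34.9%

Contribution at this volume is 127,300 × £102.02 = £12,987,146.00.
Operating income = contribution − fixed costs = £12,987,146.00 − £4,475,900 = £8,511,246.00.
Degree of operating leverage = £12,987,146.00 / £8,511,246.00 = 1.5259.
%ΔEBIT = DOL × %ΔSales = 1.5259 × +22.9% = +34.9%.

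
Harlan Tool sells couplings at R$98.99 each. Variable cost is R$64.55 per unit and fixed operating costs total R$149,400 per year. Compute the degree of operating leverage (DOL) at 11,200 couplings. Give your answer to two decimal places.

Total contribution margin = 11,200 × R$34.44 = R$385,728.00.
Operating income = contribution − fixed costs = R$385,728.00 − R$149,400 = R$236,328.00.
DOL = contribution ÷ EBIT = R$385,728.00 ÷ R$236,328.00 = 1.6322.

1.63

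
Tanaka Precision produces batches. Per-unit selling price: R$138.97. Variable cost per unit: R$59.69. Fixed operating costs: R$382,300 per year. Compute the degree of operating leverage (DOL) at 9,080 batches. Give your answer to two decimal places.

2.13

Total contribution margin = 9,080 × R$79.28 = R$719,862.40.
EBIT = R$719,862.40 − R$382,300 = R$337,562.40.
DOL = contribution ÷ EBIT = R$719,862.40 ÷ R$337,562.40 = 2.1325.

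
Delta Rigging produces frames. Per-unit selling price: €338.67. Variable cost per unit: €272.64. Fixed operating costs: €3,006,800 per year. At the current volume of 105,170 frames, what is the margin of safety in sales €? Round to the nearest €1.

Each unit contributes €338.67 − €272.64 = €66.03. Break-even units = €3,006,800 ÷ €66.03 = 45,536.88; break-even revenue = 45,536.88 × €338.67 = €15,421,974.19.
Actual sales revenue = 105,170 × €338.67 = €35,617,923.90.
Margin of safety = €35,617,923.90 − €15,421,974.19 = €20,195,950.

€20,195,950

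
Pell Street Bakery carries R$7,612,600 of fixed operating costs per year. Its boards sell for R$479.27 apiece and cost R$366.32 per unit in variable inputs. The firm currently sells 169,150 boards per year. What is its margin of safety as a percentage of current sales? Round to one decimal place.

Unit CM = price − variable cost = R$479.27 − R$366.32 = R$112.95. Break-even units = R$7,612,600 ÷ R$112.95 = 67,397.96; break-even revenue = 67,397.96 × R$479.27 = R$32,301,822.06.
Actual sales revenue = 169,150 × R$479.27 = R$81,068,520.50.
Margin of safety = (R$81,068,520.50 − R$32,301,822.06) ÷ R$81,068,520.50 = 60.2%.

60.2%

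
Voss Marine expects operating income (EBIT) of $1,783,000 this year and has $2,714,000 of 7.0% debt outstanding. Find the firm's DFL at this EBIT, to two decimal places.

1.12

Interest = $189,980.00.
DFL = EBIT ÷ (EBIT − I) = $1,783,000 ÷ ($1,783,000 − $189,980.00) = $1,783,000 ÷ $1,593,020.00 = 1.1193.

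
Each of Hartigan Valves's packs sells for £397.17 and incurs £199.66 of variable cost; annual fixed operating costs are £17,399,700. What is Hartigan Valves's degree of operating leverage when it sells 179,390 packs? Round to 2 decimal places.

1.96

At 179,390 units, contribution = 179,390 × £197.51 = £35,431,318.90.
EBIT = £35,431,318.90 − £17,399,700 = £18,031,618.90.
DOL = contribution ÷ EBIT = £35,431,318.90 ÷ £18,031,618.90 = 1.9650.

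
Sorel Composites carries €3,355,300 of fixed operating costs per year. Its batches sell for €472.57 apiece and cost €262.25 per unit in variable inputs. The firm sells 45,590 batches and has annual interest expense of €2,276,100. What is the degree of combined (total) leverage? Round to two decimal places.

Contribution at this volume is 45,590 × €210.32 = €9,588,488.80.
Subtracting fixed costs: EBIT = €9,588,488.80 − €3,355,300 = €6,233,188.80. Interest = €2,276,100.00, so EBIT − I = €3,957,088.80.
Degree of total leverage = total CM / (EBIT − interest) = €9,588,488.80 / €3,957,088.80 = 2.4231.

2.42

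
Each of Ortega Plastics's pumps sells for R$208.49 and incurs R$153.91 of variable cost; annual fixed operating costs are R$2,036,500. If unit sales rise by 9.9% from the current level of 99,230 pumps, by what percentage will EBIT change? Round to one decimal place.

+15.9%

Contribution at this volume is 99,230 × R$54.58 = R$5,415,973.40.
Operating income = contribution − fixed costs = R$5,415,973.40 − R$2,036,500 = R$3,379,473.40.
So DOL = total CM / EBIT = R$5,415,973.40 / R$3,379,473.40 = 1.6026.
Operating income changes by 1.6026 × +9.9% = +15.9%.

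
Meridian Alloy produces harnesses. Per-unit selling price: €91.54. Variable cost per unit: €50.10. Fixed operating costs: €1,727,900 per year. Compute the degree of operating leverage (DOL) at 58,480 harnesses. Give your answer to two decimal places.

At 58,480 units, contribution = 58,480 × €41.44 = €2,423,411.20.
EBIT = €2,423,411.20 − €1,727,900 = €695,511.20.
Degree of operating leverage = €2,423,411.20 / €695,511.20 = 3.4844.

3.48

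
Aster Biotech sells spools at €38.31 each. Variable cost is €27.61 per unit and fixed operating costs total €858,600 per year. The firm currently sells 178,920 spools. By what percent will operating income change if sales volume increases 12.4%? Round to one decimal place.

At 178,920 units, contribution = 178,920 × €10.70 = €1,914,444.00.
Operating income = contribution − fixed costs = €1,914,444.00 − €858,600 = €1,055,844.00.
Degree of operating leverage = €1,914,444.00 / €1,055,844.00 = 1.8132.
%ΔEBIT = DOL × %ΔSales = 1.8132 × +12.4% = +22.5%.

+22.5%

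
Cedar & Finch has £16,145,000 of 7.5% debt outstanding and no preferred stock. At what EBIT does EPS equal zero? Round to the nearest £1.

Annual interest = 7.5% × £16,145,000 = £1,210,875.00.
With no preferred dividends, EPS = 0 when EBIT exactly covers interest, so the financial break-even EBIT is £1,210,875.00.

£1,210,875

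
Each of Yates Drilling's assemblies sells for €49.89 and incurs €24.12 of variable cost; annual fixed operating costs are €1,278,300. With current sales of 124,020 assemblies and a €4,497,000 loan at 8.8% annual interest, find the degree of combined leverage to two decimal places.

2.10

Contribution at this volume is 124,020 × €25.77 = €3,195,995.40.
EBIT = €3,195,995.40 − €1,278,300 = €1,917,695.40. Interest = €395,736.00.
DOL = €3,195,995.40 ÷ €1,917,695.40 = 1.6666; DFL = €1,917,695.40 ÷ €1,521,959.40 = 1.2600.
Combined leverage = 1.6666 × 1.2600 = 2.0999.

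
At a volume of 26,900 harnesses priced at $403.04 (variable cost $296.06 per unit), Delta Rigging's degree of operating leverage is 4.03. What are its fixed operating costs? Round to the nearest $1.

$2,163,677

Contribution at this volume is 26,900 × $106.98 = $2,877,762.00.
Since DOL = CM ÷ EBIT, EBIT = $2,877,762.00 ÷ 4.03 = $714,084.86.
Fixed costs = CM − EBIT = $2,877,762.00 − $714,084.86 = $2,163,677.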